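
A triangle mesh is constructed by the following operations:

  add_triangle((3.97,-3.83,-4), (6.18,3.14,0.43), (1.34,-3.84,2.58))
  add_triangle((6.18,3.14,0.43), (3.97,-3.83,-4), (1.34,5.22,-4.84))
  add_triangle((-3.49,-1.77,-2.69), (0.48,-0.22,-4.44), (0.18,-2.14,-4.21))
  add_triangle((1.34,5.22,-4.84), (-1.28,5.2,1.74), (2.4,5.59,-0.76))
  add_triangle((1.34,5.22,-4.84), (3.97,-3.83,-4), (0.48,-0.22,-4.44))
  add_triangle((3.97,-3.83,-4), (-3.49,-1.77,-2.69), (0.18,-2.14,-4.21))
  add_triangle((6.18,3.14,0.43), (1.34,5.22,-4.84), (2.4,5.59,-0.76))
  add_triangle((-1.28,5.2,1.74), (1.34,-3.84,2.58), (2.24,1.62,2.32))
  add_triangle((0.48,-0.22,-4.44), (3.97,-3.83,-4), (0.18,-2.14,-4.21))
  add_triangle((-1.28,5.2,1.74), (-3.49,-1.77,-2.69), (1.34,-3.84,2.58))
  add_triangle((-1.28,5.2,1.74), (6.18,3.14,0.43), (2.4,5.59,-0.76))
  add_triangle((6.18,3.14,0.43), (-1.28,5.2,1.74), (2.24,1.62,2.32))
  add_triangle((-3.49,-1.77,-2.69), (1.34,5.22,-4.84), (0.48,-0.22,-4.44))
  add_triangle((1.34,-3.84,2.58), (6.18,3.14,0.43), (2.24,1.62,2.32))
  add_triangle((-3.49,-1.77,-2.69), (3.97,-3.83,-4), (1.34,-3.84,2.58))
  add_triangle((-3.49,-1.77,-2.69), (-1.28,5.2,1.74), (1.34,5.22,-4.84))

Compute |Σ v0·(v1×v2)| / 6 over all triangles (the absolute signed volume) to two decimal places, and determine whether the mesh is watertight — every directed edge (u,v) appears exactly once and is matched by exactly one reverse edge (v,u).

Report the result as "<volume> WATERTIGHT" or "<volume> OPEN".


Per-triangle v0·(v1×v2)/6:
  t1: +34.8887
  t2: +49.7034
  t3: +5.0704
  t4: +15.5710
  t5: +16.4878
  t6: +5.6182
  t7: +17.8740
  t8: +8.2305
  t9: +5.7954
  t10: +12.4318
  t11: +13.8198
  t12: +12.1330
  t13: +14.2863
  t14: +11.3115
  t15: +23.8187
  t16: +27.1819
Σ = +274.2223 → |volume| = 274.22

Directed edges: 48 total, each appears once with its reverse present → watertight.

274.22 WATERTIGHT


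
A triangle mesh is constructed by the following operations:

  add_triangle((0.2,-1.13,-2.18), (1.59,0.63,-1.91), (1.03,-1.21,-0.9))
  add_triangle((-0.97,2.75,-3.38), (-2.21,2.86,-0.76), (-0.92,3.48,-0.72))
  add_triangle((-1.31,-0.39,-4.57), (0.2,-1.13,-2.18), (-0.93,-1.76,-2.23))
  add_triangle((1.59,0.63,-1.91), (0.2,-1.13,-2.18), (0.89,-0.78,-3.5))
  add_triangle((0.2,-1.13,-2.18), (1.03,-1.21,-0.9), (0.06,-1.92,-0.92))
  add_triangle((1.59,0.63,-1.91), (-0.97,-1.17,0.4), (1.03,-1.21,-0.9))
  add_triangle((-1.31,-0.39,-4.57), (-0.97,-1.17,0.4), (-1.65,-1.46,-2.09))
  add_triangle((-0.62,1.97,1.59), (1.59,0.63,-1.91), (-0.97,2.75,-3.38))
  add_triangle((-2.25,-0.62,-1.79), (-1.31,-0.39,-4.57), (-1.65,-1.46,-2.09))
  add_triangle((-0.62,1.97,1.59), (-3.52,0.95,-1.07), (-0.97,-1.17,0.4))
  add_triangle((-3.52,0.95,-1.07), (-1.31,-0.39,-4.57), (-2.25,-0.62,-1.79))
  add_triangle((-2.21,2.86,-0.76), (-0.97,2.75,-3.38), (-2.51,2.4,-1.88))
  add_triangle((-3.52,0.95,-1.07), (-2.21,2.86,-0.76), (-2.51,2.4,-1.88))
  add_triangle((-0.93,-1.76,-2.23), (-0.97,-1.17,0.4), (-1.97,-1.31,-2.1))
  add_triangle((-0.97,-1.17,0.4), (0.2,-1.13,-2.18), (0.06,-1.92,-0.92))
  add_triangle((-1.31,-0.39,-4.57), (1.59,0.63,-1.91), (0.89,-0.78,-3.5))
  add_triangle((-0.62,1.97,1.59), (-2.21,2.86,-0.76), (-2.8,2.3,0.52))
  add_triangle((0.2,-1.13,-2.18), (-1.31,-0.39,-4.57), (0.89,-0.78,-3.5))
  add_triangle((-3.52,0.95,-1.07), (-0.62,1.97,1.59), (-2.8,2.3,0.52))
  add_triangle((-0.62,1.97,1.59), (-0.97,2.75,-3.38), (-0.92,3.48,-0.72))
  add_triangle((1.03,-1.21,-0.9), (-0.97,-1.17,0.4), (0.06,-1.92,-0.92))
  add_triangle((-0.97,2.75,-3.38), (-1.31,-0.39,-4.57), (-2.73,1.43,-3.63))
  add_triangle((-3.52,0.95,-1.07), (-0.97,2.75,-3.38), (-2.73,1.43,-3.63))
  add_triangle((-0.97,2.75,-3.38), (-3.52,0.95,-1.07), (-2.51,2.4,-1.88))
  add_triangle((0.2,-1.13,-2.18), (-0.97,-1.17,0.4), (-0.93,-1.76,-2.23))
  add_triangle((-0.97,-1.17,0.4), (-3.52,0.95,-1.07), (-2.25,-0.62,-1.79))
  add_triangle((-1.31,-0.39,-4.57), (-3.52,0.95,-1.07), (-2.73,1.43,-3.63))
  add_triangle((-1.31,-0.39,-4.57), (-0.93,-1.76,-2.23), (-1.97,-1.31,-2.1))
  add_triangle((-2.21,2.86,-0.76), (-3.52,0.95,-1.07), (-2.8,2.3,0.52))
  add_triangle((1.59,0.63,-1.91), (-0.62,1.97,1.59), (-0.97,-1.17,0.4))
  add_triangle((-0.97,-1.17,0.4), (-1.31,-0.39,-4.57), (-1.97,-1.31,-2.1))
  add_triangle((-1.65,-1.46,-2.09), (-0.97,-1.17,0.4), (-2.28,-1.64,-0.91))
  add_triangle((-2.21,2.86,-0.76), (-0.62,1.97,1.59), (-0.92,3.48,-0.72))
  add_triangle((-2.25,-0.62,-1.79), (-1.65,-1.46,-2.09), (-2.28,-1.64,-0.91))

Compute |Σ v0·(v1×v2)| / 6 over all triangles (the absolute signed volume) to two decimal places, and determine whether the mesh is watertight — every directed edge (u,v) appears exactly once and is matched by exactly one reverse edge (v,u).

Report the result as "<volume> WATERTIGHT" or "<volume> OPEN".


40.99 OPEN

Per-triangle v0·(v1×v2)/6:
  t1: +0.9399
  t2: +2.3467
  t3: +1.1953
  t4: +0.1968
  t5: +0.5034
  t6: -0.3984
  t7: -0.0950
  t8: +3.3708
  t9: +1.3215
  t10: +2.2287
  t11: +2.5211
  t12: +1.5116
  t13: +1.3942
  t14: +0.7510
  t15: +0.4771
  t16: +1.9272
  t17: +1.5168
  t18: +1.0588
  t19: +0.1612
  t20: -0.4433
  t21: +0.2019
  t22: +3.9084
  t23: +2.8328
  t24: +1.4872
  t25: +0.3629
  t26: +1.4294
  t27: +2.9181
  t28: +1.3852
  t29: +1.9007
  t30: -0.2733
  t31: -0.3205
  t32: +0.3386
  t33: +1.6942
  t34: +0.6357
Σ = +40.9868 → |volume| = 40.99

Directed edges: 102 total; 6 unmatched, e.g. (1.59,0.63,-1.91)→(-0.97,2.75,-3.38) → open.


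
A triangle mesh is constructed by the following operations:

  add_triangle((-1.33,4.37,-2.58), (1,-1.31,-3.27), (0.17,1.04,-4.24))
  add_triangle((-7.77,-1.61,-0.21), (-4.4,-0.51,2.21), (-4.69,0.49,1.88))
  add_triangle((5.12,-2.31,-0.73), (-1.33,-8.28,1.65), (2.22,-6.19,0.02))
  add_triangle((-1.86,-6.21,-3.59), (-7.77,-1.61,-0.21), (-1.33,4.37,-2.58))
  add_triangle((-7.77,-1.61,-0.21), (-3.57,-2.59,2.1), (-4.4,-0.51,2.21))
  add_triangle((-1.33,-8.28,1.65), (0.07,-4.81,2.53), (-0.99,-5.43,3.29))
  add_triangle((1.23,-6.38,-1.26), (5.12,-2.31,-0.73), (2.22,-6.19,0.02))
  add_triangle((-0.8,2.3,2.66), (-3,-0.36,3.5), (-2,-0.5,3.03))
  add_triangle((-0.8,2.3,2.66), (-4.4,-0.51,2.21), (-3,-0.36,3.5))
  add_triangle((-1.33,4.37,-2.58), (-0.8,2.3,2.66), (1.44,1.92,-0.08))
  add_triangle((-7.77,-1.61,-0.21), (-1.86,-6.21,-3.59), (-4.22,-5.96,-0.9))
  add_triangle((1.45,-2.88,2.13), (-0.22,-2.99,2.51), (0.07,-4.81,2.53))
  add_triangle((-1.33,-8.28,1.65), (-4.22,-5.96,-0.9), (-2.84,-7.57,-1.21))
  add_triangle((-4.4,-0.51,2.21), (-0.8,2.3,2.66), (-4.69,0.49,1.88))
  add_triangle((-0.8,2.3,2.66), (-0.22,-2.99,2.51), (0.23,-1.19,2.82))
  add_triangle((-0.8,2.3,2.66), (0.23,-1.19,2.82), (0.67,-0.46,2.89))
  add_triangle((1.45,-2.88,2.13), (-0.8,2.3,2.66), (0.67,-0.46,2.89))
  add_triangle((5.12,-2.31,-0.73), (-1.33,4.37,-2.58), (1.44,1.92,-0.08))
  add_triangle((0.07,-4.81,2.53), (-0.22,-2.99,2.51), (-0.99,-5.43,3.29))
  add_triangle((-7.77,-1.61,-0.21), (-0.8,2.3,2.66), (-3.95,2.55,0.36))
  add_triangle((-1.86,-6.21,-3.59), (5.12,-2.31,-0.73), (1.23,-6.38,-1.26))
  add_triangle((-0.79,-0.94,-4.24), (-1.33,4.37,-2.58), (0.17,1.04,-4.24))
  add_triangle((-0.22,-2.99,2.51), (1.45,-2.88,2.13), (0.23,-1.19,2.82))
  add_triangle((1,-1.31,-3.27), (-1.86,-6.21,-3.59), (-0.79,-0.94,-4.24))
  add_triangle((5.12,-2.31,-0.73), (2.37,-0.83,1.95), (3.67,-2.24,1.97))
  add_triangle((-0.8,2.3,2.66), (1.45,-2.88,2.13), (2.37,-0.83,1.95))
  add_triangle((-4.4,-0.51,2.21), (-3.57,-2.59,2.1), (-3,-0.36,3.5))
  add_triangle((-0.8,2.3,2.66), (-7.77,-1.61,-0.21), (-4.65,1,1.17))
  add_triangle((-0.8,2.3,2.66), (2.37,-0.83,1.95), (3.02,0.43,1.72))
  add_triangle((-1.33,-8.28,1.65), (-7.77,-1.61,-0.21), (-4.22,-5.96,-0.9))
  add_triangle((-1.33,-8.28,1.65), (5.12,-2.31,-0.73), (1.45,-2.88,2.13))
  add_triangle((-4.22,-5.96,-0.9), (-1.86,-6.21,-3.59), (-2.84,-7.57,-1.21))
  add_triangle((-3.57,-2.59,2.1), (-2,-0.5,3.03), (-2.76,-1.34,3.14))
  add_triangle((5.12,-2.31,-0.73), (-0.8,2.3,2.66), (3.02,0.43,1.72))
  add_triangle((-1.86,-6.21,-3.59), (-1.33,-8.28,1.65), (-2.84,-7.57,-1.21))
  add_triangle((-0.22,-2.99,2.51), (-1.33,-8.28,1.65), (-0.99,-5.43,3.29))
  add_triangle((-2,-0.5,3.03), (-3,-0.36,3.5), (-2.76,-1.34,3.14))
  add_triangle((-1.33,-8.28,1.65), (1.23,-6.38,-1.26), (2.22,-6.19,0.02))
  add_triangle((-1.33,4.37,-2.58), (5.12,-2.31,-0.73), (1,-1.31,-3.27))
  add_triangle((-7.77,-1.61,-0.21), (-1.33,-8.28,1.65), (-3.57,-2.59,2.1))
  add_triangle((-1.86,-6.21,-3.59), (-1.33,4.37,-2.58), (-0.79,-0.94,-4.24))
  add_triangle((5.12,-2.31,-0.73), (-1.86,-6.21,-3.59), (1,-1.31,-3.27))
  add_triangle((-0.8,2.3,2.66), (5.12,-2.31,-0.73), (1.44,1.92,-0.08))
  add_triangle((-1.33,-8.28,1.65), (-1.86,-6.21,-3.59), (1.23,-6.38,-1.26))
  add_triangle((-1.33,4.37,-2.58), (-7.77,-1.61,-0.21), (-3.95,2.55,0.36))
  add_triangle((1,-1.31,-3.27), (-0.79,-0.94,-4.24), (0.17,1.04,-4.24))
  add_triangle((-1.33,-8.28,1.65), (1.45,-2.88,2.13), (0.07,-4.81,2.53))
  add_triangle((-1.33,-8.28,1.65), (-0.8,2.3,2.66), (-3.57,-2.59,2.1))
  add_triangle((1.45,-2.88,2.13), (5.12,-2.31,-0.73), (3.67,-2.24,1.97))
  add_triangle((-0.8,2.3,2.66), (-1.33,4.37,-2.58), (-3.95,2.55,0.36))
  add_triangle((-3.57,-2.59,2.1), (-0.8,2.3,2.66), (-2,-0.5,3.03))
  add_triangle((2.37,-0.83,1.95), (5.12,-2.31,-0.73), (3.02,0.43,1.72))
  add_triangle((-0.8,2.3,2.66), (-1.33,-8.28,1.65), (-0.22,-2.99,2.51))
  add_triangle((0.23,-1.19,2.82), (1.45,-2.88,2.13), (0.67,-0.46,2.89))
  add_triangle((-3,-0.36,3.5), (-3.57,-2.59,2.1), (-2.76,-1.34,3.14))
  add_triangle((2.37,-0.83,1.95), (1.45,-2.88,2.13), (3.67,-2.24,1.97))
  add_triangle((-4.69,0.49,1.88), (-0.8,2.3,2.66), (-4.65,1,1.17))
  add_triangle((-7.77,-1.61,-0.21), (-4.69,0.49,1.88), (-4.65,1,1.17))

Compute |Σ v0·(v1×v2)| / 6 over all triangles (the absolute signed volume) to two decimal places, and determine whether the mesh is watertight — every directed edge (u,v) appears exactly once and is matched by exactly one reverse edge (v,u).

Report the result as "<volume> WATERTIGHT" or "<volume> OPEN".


Per-triangle v0·(v1×v2)/6:
  t1: +0.1552
  t2: +3.3648
  t3: +3.9156
  t4: +40.4846
  t5: +6.7230
  t6: +2.8229
  t7: +6.4749
  t8: +1.0591
  t9: +3.5177
  t10: +6.0007
  t11: +17.3838
  t12: +1.1880
  t13: +7.5611
  t14: +2.5463
  t15: +1.6060
  t16: +1.0616
  t17: -0.4796
  t18: +6.4764
  t19: +0.7116
  t20: +10.2072
  t21: +12.6387
  t22: +4.5410
  t23: +1.5537
  t24: +6.6495
  t25: +1.6496
  t26: +3.8568
  t27: +3.1781
  t28: -2.6814
  t29: +2.5600
  t30: +19.2503
  t31: +14.9332
  t32: +6.4705
  t33: -0.1276
  t34: -0.3358
  t35: +7.5836
  t36: -1.1042
  t37: +0.3618
  t38: +7.4525
  t39: +12.0907
  t40: +18.7285
  t41: +7.4091
  t42: +15.9870
  t43: +5.3754
  t44: +18.0344
  t45: +13.9056
  t46: +2.6486
  t47: +2.3383
  t48: +11.0164
  t49: +3.5707
  t50: +9.1522
  t51: -1.9378
  t52: +3.0605
  t53: +4.2092
  t54: +0.8600
  t55: +0.9551
  t56: +1.3369
  t57: +2.1425
  t58: +2.6499
Σ = +344.7443 → |volume| = 344.74

Directed edges: 174 total, each appears once with its reverse present → watertight.

344.74 WATERTIGHT


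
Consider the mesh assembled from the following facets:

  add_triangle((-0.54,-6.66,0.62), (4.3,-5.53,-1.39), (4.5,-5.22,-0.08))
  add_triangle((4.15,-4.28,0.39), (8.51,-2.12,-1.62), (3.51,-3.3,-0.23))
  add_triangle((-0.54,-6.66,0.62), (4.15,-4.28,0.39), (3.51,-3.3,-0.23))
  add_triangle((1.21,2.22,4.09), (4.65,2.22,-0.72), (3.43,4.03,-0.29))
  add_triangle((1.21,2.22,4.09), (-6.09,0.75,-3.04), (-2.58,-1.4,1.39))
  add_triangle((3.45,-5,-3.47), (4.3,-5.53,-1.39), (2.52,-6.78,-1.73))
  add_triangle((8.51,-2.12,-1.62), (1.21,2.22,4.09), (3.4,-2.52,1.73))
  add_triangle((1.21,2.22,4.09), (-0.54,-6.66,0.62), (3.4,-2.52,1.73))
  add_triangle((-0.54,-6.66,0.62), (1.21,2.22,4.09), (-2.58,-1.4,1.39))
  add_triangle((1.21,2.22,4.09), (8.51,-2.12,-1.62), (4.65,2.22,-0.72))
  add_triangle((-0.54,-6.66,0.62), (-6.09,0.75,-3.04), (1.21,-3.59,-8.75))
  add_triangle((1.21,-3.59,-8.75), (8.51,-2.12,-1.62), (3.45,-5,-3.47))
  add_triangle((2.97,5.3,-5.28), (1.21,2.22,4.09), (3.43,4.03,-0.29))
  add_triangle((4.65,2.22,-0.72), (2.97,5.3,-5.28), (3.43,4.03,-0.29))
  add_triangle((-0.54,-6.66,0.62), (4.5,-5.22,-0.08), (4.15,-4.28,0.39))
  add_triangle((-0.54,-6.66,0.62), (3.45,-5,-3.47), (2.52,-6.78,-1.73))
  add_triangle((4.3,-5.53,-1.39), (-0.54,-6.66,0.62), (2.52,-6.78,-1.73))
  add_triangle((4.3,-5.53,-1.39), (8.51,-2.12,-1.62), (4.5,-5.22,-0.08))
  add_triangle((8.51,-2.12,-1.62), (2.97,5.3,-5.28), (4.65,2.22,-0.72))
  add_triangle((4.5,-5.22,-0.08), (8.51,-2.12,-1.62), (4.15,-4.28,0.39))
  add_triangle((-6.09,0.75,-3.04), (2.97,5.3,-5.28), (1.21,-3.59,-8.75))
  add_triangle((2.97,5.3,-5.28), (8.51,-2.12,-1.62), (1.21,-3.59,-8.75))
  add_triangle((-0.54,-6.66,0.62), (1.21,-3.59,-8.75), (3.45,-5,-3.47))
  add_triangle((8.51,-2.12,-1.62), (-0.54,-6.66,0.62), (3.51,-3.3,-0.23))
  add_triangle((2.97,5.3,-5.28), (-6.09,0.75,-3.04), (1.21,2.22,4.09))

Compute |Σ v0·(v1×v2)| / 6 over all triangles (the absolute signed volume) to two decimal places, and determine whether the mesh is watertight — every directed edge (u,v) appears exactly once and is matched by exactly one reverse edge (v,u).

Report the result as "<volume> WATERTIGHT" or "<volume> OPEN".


Per-triangle v0·(v1×v2)/6:
  t1: +7.4264
  t2: -2.0422
  t3: -2.6462
  t4: +7.6240
  t5: +12.5169
  t6: +5.6032
  t7: +18.7532
  t8: +15.4804
  t9: +13.2036
  t10: +20.1110
  t11: +66.9704
  t12: +36.9114
  t13: +6.6341
  t14: +9.6626
  t15: +2.7789
  t16: +3.3051
  t17: +5.9546
  t18: +8.2336
  t19: +24.0062
  t20: +3.2845
  t21: +77.4115
  t22: +94.9745
  t23: +32.3186
  t24: -2.4433
  t25: +36.3080
Σ = +502.3409 → |volume| = 502.34

Directed edges: 75 total; 9 unmatched, e.g. (-6.09,0.75,-3.04)→(-2.58,-1.4,1.39) → open.

502.34 OPEN


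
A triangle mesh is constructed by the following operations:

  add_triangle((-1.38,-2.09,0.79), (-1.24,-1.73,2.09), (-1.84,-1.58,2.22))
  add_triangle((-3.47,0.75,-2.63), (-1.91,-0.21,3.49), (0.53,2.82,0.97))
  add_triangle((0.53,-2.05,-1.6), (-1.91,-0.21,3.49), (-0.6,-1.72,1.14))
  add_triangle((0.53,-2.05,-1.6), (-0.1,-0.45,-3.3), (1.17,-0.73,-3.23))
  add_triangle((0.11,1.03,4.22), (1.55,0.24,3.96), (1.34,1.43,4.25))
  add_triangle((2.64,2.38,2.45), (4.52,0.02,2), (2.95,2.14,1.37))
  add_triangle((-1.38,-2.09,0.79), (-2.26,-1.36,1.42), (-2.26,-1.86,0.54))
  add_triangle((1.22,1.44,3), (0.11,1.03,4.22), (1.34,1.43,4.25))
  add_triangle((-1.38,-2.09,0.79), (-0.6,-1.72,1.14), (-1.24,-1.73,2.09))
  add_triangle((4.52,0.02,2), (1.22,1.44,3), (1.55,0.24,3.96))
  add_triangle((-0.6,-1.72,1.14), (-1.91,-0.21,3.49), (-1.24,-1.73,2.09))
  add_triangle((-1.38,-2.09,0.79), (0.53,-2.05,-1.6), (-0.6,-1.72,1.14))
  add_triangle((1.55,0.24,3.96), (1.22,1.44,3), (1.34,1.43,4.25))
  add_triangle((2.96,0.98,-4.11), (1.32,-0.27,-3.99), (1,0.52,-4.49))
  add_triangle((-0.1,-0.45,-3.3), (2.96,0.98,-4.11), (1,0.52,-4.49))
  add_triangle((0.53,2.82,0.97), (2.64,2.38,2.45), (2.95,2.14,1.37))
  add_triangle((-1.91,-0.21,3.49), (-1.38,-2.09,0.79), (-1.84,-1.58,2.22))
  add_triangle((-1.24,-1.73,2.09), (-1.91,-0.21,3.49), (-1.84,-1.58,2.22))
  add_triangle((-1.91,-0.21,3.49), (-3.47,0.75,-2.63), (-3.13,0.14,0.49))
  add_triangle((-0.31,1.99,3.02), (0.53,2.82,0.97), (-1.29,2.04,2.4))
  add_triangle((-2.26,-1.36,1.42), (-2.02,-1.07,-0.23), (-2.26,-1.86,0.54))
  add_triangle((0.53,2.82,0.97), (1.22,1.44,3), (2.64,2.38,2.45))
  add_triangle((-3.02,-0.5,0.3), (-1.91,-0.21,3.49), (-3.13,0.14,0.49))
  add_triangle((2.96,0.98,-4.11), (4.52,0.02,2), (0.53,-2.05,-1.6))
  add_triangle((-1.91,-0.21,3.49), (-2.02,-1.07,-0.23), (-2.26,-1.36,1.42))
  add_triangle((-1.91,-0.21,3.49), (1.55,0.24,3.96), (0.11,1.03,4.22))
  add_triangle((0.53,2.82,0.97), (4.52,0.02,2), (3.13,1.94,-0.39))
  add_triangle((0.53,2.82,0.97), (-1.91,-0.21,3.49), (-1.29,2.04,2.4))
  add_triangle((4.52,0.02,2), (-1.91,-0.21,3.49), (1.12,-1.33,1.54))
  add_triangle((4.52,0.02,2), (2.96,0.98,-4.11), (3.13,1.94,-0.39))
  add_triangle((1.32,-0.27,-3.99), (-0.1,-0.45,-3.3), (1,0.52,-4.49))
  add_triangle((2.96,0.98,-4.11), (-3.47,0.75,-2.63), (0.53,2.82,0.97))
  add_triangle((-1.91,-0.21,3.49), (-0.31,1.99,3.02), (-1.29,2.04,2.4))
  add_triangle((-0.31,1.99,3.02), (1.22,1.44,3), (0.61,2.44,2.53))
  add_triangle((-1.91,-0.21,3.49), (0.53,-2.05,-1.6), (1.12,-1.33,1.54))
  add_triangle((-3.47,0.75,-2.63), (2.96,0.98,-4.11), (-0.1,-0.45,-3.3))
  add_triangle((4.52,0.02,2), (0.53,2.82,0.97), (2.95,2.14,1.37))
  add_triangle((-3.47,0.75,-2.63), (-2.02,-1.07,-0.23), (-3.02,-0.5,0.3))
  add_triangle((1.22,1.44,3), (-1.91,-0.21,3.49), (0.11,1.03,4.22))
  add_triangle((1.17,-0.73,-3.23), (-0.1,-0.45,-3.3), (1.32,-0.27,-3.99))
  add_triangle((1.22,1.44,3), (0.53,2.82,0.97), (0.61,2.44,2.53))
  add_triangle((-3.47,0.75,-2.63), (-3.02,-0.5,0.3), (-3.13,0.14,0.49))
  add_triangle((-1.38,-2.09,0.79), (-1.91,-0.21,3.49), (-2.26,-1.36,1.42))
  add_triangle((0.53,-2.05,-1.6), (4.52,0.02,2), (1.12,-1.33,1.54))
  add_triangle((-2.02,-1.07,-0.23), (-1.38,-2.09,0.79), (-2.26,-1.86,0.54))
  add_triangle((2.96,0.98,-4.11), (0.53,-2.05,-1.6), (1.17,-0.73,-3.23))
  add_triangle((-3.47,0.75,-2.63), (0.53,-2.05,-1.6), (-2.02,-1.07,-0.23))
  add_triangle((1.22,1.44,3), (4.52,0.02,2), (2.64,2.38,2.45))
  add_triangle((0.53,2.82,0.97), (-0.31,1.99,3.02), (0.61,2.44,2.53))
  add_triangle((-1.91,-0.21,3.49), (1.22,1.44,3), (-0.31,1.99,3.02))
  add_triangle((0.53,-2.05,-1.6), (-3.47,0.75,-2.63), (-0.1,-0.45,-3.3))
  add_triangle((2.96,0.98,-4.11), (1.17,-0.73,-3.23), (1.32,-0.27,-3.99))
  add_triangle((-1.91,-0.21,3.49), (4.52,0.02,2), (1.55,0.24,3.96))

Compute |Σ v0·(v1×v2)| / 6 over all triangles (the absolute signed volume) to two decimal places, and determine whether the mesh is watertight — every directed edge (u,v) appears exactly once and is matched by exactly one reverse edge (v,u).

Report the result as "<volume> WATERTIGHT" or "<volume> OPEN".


96.77 OPEN

Per-triangle v0·(v1×v2)/6:
  t1: +0.3433
  t2: +8.5846
  t3: -0.3618
  t4: +1.1853
  t5: +1.0277
  t6: +1.9385
  t7: +0.4030
  t8: +0.2966
  t9: +0.2846
  t10: +3.1064
  t11: +0.1147
  t12: +0.7646
  t13: +0.3040
  t14: +1.2828
  t15: -0.9584
  t16: +1.3002
  t17: +0.0547
  t18: +0.5023
  t19: +0.5011
  t20: +1.2909
  t21: +0.3306
  t22: +1.8533
  t23: +1.0838
  t24: +9.7157
  t25: +0.6560
  t26: +2.1030
  t27: +4.8348
  t28: -1.3086
  t29: +4.2011
  t30: +6.5713
  t31: +0.7261
  t32: +11.3151
  t33: +1.6765
  t34: +0.8294
  t35: +2.6992
  t36: +4.7532
  t37: -1.0412
  t38: +1.3884
  t39: +0.1434
  t40: +0.4206
  t41: +0.5761
  t42: +1.1049
  t43: +1.0591
  t44: +3.4597
  t45: +0.1534
  t46: +1.2863
  t47: +3.2004
  t48: +3.0039
  t49: +0.7097
  t50: +2.3494
  t51: +3.0630
  t52: +0.6291
  t53: +1.2585
Σ = +96.7707 → |volume| = 96.77

Directed edges: 159 total; 9 unmatched, e.g. (-1.38,-2.09,0.79)→(0.53,-2.05,-1.6) → open.


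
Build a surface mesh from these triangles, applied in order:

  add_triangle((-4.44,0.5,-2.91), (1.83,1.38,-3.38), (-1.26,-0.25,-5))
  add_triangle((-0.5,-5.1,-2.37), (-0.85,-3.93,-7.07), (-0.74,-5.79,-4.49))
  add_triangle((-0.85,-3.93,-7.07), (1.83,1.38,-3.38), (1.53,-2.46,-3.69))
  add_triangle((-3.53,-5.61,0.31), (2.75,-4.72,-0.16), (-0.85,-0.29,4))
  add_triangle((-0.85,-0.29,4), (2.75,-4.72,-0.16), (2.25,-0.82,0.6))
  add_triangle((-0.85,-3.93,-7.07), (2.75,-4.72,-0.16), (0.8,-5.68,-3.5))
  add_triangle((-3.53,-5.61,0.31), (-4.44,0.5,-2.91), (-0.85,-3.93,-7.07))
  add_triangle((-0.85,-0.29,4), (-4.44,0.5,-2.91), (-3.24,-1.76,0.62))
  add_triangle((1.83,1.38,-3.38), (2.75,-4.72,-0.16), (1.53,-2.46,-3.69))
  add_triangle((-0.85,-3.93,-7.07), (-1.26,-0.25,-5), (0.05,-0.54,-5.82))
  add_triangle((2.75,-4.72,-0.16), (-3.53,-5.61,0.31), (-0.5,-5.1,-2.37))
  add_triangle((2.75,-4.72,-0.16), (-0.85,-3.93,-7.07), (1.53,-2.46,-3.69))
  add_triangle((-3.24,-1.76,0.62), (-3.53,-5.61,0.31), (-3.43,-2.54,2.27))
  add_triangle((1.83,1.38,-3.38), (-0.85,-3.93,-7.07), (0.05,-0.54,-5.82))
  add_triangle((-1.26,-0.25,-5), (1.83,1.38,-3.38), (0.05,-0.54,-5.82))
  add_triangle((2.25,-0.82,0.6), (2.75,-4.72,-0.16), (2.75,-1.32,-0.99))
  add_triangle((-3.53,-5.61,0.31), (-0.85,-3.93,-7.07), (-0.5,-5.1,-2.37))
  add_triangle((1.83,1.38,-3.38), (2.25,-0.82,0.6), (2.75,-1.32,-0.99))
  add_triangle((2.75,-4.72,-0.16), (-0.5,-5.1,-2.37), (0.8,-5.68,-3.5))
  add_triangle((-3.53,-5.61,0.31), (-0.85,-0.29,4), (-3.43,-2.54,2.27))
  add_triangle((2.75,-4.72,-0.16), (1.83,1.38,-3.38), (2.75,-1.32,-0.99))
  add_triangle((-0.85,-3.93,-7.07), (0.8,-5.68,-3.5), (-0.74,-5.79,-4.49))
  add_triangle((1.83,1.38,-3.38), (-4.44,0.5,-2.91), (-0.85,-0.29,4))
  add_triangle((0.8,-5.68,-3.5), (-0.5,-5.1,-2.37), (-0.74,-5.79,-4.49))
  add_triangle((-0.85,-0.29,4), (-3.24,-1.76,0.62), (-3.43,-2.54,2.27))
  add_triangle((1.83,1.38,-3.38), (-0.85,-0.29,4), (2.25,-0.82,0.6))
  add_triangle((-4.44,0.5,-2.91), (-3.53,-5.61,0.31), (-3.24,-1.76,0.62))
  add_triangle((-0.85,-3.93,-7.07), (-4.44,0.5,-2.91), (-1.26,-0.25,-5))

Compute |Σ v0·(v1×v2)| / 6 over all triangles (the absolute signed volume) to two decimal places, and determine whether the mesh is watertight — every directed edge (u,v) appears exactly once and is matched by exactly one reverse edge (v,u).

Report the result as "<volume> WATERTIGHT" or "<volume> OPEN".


201.31 WATERTIGHT

Per-triangle v0·(v1×v2)/6:
  t1: +6.2273
  t2: -0.0575
  t3: +8.6561
  t4: +21.0444
  t5: +6.0936
  t6: +5.5241
  t7: +36.7693
  t8: +6.3825
  t9: +7.2125
  t10: +4.3269
  t11: +13.1165
  t12: +9.4359
  t13: +3.3511
  t14: +4.2233
  t15: +2.5142
  t16: +2.2962
  t17: +14.4345
  t18: +1.7838
  t19: +4.6950
  t20: +5.4941
  t21: +3.3814
  t22: +5.6195
  t23: +4.0416
  t24: +2.2013
  t25: +1.5521
  t26: +2.3744
  t27: +8.0712
  t28: +10.5463
Σ = +201.3114 → |volume| = 201.31

Directed edges: 84 total, each appears once with its reverse present → watertight.


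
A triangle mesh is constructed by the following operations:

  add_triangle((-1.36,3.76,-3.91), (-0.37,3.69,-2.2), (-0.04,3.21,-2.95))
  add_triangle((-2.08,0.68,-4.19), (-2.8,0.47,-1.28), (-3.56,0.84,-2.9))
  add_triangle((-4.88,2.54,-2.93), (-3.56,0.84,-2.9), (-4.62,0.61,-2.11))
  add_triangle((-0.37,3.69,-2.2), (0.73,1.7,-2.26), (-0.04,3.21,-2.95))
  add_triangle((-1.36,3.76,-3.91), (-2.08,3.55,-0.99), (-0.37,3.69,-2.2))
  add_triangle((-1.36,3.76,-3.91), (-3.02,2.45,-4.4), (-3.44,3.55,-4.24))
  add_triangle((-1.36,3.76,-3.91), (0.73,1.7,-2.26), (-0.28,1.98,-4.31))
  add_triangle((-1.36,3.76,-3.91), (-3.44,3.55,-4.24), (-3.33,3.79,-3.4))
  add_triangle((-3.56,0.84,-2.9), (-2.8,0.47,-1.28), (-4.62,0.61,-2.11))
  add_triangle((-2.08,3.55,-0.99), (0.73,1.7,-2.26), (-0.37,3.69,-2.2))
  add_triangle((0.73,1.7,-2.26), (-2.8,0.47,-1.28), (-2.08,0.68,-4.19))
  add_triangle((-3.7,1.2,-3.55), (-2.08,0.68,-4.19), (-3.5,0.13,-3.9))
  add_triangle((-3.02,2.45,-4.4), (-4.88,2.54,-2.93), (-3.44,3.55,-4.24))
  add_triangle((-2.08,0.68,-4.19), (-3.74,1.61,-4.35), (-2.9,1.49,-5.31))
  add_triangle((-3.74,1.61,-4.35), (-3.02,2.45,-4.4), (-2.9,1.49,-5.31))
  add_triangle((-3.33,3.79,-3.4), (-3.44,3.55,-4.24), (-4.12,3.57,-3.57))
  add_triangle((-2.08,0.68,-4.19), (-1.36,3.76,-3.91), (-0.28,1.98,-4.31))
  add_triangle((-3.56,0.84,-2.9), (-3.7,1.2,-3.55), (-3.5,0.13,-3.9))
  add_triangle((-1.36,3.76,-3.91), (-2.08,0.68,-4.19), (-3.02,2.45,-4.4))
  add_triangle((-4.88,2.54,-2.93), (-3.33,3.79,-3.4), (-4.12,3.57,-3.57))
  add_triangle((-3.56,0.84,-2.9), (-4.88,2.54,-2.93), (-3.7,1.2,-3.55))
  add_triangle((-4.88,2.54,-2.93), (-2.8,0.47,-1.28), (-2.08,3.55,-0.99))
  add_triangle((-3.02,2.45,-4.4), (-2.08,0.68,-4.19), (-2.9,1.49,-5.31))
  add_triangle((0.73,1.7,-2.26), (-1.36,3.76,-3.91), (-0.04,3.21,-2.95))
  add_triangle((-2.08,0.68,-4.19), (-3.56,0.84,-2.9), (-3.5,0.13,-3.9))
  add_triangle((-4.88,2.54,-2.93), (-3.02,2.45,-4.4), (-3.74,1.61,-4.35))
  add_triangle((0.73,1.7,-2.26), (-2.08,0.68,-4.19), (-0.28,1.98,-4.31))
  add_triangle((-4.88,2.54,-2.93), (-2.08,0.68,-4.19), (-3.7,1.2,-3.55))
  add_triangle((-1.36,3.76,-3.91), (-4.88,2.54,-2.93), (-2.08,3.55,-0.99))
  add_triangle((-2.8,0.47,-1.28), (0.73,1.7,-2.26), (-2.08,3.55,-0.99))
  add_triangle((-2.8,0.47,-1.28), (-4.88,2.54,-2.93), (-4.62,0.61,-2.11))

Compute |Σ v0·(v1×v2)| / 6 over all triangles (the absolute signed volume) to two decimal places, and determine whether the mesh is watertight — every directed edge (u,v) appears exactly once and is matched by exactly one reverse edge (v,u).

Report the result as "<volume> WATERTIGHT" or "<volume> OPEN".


27.55 OPEN

Per-triangle v0·(v1×v2)/6:
  t1: +0.9156
  t2: +0.1700
  t3: +1.6600
  t4: +0.3577
  t5: +2.4499
  t6: +1.7692
  t7: +1.7626
  t8: +1.4045
  t9: -0.0981
  t10: -0.6977
  t11: -2.3545
  t12: +1.3619
  t13: +2.1487
  t14: +0.5267
  t15: +1.2548
  t16: +0.5810
  t17: +3.5391
  t18: +0.4248
  t19: +2.5284
  t20: +0.2100
  t21: +0.6443
  t22: +1.0129
  t23: -0.0466
  t24: +0.6728
  t25: -1.1481
  t26: +2.2113
  t27: -0.0753
  t28: +1.3012
  t29: +6.8505
  t30: -3.8410
  t31: +0.0524
Σ = +27.5492 → |volume| = 27.55

Directed edges: 93 total; 9 unmatched, e.g. (-3.33,3.79,-3.4)→(-1.36,3.76,-3.91) → open.


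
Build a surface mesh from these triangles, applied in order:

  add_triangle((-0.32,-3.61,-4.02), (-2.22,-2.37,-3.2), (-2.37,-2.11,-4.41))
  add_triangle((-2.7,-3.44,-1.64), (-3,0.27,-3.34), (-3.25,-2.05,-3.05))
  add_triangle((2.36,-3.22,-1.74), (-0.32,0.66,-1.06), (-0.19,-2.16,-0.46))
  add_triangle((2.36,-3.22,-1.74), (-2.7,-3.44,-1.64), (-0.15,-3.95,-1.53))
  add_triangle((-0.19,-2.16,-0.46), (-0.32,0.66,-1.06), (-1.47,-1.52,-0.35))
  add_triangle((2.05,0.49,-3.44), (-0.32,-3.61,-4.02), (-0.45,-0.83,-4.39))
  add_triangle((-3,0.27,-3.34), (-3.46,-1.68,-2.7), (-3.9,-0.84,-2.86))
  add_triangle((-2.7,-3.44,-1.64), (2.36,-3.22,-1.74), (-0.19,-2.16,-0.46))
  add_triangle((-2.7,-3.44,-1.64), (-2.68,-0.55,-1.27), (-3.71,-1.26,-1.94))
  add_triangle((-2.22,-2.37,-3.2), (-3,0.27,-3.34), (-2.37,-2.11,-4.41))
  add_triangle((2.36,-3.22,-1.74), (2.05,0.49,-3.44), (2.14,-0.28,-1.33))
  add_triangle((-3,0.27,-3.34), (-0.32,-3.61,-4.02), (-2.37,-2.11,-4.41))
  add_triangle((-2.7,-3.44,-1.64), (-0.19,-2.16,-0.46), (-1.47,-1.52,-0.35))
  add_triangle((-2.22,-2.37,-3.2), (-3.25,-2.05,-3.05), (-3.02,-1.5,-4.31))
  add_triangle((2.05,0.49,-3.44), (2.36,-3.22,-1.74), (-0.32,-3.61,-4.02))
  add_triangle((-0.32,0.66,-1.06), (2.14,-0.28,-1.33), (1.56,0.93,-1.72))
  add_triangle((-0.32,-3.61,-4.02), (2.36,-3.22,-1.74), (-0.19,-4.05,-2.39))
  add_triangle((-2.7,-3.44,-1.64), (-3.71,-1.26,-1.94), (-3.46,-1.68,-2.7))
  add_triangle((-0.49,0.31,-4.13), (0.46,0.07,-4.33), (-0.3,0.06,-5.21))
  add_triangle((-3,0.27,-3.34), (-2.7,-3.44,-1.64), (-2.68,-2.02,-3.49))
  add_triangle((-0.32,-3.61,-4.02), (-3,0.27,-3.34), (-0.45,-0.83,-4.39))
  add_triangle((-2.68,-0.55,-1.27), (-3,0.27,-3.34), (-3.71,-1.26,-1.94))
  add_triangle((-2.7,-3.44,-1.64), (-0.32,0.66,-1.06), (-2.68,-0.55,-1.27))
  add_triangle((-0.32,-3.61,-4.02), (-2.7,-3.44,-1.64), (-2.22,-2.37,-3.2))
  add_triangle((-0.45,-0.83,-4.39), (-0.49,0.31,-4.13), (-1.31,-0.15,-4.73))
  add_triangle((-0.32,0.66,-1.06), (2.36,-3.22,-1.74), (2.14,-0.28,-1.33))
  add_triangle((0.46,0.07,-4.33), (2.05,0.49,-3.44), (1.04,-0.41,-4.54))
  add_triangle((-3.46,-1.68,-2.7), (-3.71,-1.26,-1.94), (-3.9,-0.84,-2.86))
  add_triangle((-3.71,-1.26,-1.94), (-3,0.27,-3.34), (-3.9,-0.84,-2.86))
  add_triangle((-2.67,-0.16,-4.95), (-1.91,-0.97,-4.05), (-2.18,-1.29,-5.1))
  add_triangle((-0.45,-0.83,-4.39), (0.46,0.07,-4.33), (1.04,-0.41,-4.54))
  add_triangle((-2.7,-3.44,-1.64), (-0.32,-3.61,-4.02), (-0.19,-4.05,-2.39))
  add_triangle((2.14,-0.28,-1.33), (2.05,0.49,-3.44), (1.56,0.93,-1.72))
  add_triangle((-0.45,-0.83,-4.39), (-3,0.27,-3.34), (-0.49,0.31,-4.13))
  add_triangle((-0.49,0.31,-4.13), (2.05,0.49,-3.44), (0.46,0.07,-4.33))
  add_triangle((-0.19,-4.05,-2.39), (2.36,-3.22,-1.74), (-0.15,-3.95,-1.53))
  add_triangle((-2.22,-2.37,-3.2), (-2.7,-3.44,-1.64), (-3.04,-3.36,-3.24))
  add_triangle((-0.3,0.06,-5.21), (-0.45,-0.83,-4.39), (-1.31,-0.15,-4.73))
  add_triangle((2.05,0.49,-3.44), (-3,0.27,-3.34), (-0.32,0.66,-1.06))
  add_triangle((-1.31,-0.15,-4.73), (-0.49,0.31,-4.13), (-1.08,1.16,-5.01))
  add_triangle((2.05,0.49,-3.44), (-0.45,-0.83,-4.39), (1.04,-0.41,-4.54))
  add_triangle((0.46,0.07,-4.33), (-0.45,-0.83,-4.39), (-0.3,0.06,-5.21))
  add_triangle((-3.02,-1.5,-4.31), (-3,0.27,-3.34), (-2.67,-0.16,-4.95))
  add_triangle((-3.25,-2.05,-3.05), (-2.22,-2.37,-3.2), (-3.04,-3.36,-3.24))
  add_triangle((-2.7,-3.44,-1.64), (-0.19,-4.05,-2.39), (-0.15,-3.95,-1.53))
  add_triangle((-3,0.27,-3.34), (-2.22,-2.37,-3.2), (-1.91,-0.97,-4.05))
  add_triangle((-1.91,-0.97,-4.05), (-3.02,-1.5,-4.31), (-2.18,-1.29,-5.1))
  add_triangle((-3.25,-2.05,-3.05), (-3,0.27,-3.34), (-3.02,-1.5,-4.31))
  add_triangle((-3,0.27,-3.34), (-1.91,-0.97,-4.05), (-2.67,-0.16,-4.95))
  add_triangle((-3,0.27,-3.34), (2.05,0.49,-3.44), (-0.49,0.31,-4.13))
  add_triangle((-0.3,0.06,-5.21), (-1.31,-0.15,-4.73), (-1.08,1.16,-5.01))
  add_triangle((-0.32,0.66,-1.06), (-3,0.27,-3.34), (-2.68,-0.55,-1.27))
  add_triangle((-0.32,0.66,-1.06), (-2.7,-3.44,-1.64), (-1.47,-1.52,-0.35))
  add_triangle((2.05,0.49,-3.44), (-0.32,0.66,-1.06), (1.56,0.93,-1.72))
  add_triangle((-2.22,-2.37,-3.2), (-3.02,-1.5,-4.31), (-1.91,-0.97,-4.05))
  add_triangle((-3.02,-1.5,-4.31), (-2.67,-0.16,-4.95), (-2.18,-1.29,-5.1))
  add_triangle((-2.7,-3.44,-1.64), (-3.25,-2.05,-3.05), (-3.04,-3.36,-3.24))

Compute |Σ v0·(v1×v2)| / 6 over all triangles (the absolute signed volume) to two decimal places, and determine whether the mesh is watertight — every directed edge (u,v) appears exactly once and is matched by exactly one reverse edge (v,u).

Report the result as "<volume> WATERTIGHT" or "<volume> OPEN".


49.88 OPEN

Per-triangle v0·(v1×v2)/6:
  t1: +1.7550
  t2: +0.5533
  t3: -1.2859
  t4: -1.3361
  t5: -0.5740
  t6: +5.0868
  t7: +0.7895
  t8: +1.7734
  t9: +0.1542
  t10: +1.4299
  t11: +2.3229
  t12: +1.0331
  t13: +0.4138
  t14: +1.0201
  t15: +8.5721
  t16: -0.3438
  t17: +3.1866
  t18: +1.3184
  t19: +0.1661
  t20: -2.4767
  t21: +5.4810
  t22: +0.4992
  t23: -1.2878
  t24: +3.4574
  t25: -0.6223
  t26: -1.3674
  t27: +0.7625
  t28: +0.5231
  t29: +0.1233
  t30: -0.1404
  t31: +0.6823
  t32: +3.2777
  t33: +0.6732
  t34: +2.0772
  t35: +0.5868
  t36: +1.3538
  t37: +0.1401
  t38: +0.7584
  t39: +1.5686
  t40: -0.5729
  t41: -0.4679
  t42: +0.5389
  t43: +1.5621
  t44: +0.6691
  t45: +1.3818
  t46: -2.0557
  t47: -0.1168
  t48: +1.6135
  t49: -0.7440
  t50: +0.4481
  t51: +1.1337
  t52: +0.2625
  t53: +0.3983
  t54: +0.5299
  t55: +0.8443
  t56: +1.2862
  t57: +1.0626
Σ = +49.8795 → |volume| = 49.88

Directed edges: 171 total; 7 unmatched, e.g. (-3,0.27,-3.34)→(-3.46,-1.68,-2.7) → open.


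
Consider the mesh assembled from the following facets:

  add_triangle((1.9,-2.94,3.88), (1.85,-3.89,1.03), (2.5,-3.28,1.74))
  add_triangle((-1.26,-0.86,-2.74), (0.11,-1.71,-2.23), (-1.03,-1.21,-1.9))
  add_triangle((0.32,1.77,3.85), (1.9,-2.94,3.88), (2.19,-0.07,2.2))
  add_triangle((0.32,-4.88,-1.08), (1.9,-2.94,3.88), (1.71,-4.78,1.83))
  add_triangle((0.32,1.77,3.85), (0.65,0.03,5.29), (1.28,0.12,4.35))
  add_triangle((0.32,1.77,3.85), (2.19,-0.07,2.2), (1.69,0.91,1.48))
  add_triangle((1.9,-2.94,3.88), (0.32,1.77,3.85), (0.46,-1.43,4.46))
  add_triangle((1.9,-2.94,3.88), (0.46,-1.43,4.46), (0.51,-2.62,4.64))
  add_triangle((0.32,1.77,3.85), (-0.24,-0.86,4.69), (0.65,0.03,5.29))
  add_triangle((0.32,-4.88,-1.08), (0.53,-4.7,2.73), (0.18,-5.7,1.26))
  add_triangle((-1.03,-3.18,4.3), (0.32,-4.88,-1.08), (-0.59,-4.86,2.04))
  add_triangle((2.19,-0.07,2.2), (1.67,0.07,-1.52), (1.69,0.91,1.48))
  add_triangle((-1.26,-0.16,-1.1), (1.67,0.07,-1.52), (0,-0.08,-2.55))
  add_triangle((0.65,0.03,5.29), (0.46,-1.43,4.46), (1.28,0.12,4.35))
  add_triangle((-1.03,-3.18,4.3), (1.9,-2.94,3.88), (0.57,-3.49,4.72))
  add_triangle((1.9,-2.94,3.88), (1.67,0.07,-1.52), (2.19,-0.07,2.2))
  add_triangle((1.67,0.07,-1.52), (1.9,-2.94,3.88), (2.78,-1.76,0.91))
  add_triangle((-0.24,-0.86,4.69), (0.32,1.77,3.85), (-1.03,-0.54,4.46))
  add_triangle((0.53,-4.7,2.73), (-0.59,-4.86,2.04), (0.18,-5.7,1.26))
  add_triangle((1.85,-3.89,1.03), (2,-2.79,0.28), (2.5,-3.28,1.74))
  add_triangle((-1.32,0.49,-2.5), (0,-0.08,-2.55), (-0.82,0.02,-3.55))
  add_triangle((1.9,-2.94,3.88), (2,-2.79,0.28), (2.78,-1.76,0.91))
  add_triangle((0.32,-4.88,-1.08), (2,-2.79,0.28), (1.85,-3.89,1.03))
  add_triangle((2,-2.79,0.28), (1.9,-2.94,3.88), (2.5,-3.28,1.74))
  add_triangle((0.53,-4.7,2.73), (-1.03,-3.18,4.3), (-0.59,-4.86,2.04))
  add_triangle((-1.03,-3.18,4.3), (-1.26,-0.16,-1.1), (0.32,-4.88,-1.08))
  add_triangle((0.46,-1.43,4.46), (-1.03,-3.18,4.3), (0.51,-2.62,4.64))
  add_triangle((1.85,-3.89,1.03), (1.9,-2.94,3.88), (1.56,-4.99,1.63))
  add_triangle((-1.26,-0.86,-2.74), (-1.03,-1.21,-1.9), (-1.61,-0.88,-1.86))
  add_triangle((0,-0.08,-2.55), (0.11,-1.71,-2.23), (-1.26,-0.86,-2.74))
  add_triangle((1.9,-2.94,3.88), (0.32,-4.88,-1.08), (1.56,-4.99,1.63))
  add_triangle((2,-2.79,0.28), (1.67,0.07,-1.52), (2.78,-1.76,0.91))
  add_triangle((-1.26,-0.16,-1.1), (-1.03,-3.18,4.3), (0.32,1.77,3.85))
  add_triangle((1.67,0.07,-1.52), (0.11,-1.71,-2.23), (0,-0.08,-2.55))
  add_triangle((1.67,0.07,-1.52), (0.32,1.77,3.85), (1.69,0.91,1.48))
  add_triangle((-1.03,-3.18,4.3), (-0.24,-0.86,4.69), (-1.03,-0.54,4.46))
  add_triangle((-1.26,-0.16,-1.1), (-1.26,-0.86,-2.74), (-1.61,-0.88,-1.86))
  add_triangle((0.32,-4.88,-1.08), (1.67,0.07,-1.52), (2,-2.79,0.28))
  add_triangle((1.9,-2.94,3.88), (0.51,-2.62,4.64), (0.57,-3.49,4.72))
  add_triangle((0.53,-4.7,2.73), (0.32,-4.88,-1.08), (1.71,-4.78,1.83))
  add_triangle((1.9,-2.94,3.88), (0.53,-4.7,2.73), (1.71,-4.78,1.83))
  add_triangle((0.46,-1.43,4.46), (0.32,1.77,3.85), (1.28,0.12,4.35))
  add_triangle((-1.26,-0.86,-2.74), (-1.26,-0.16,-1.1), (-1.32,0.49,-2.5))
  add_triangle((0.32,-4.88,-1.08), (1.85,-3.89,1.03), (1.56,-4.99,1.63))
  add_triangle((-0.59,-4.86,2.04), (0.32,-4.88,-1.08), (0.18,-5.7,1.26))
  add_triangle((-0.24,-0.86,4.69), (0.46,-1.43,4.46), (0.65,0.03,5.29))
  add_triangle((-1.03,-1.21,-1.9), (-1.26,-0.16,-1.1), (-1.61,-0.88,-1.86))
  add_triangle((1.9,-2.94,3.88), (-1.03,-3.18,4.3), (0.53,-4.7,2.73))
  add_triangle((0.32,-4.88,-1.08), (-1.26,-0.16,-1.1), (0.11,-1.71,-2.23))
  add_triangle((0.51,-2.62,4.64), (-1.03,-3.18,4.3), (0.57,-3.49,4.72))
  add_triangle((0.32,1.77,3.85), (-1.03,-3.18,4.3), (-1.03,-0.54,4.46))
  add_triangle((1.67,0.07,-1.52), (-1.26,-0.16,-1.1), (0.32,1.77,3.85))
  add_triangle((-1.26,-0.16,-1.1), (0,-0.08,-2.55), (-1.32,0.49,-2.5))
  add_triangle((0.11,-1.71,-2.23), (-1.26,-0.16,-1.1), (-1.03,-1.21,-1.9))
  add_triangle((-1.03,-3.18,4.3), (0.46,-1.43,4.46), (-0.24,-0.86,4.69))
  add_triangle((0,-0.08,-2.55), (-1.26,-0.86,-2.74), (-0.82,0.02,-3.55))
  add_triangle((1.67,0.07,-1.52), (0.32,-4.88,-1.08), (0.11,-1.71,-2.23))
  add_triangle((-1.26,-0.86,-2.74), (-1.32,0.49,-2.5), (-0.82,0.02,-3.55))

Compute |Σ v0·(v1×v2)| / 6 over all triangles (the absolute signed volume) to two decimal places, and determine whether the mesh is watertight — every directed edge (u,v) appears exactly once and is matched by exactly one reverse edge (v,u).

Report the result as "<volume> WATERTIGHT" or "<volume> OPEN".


Per-triangle v0·(v1×v2)/6:
  t1: +1.6069
  t2: +0.3903
  t3: +4.9892
  t4: -1.1363
  t5: +1.1619
  t6: +1.3830
  t7: +3.2523
  t8: +1.2227
  t9: +1.3778
  t10: +1.0491
  t11: -0.5597
  t12: +1.1153
  t13: -0.0260
  t14: +0.9491
  t15: +0.0873
  t16: +3.2717
  t17: +0.0383
  t18: +1.6640
  t19: +1.5445
  t20: +0.6599
  t21: +0.1244
  t22: +2.6019
  t23: +1.6303
  t24: -0.3841
  t25: +3.0383
  t26: +6.2430
  t27: +1.2823
  t28: +1.7355
  t29: +0.1903
  t30: +0.9144
  t31: +0.7460
  t32: +1.6548
  t33: +4.1746
  t34: +1.1695
  t35: +0.5084
  t36: +1.6747
  t37: +0.1659
  t38: +3.4916
  t39: +0.9103
  t40: +3.7614
  t41: +3.1554
  t42: -1.9434
  t43: +0.4246
  t44: +1.6510
  t45: +1.3725
  t46: +0.9786
  t47: -0.0390
  t48: +5.3766
  t49: +1.9114
  t50: +0.9883
  t51: -2.3288
  t52: +0.9750
  t53: -0.3748
  t54: -0.1648
  t55: +1.6741
  t56: +0.3401
  t57: +2.5245
  t58: +0.5612
Σ = +76.7572 → |volume| = 76.76

Directed edges: 174 total, each appears once with its reverse present → watertight.

76.76 WATERTIGHT


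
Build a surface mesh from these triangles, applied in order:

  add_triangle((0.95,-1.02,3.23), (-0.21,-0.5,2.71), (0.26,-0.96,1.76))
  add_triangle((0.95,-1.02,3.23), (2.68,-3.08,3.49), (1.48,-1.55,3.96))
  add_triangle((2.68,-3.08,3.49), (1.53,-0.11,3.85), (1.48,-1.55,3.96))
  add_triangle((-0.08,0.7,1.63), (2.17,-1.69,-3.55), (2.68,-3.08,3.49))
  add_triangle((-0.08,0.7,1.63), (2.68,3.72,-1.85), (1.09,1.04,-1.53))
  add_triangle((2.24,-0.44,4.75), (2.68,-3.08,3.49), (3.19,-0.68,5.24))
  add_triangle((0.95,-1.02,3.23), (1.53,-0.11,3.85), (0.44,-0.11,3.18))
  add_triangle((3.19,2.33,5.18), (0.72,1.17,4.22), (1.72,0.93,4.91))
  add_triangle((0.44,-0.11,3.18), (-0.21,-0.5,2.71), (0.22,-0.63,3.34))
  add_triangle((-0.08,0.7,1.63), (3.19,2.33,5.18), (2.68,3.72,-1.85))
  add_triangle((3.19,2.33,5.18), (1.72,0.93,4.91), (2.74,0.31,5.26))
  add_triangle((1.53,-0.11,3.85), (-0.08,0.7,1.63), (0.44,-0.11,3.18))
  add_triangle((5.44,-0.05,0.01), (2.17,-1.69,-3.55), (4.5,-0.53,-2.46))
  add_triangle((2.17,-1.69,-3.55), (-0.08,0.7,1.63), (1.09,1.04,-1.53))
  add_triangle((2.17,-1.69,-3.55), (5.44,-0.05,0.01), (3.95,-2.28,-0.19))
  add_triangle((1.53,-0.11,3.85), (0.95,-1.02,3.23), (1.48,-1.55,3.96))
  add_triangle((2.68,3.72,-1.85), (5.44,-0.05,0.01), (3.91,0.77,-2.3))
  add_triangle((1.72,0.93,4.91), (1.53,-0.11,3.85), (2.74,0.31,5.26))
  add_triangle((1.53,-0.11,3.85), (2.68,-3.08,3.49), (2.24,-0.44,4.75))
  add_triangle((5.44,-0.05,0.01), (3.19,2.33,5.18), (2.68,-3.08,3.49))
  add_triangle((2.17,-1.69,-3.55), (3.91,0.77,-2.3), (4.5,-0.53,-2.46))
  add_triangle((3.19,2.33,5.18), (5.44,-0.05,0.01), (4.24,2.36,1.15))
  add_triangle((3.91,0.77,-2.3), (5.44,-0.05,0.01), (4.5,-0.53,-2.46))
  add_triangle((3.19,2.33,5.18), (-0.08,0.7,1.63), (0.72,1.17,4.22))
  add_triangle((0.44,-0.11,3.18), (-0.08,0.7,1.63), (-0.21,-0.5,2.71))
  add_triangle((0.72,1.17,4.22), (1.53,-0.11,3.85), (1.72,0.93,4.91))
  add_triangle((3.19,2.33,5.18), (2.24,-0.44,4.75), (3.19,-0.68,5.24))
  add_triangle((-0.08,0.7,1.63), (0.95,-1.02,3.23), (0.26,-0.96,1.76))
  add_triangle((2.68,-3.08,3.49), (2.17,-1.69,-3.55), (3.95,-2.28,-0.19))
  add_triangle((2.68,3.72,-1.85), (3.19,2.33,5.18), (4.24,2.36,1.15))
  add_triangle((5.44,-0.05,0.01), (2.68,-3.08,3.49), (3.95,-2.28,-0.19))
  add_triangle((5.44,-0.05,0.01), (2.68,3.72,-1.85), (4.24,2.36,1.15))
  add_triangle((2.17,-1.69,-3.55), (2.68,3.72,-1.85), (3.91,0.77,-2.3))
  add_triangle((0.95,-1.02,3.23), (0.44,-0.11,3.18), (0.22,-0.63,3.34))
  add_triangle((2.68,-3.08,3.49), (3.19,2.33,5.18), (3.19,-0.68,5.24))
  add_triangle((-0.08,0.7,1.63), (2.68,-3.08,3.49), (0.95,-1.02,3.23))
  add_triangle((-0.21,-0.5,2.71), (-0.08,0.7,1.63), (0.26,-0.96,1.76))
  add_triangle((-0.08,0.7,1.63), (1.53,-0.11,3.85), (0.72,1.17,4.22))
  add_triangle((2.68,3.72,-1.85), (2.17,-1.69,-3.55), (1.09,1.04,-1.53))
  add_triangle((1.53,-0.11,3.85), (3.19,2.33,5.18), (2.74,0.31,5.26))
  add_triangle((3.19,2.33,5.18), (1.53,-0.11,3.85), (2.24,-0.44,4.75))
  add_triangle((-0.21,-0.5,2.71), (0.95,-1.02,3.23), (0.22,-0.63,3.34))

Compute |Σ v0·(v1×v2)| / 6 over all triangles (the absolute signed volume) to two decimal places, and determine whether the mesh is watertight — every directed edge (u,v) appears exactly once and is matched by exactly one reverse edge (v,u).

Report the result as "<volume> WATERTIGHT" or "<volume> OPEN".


98.88 WATERTIGHT

Per-triangle v0·(v1×v2)/6:
  t1: +0.2685
  t2: +0.0691
  t3: +1.3714
  t4: -2.3544
  t5: -0.0510
  t6: +1.4097
  t7: +0.4863
  t8: +1.2542
  t9: +0.1074
  t10: +4.1499
  t11: +1.7630
  t12: +0.4036
  t13: +2.1629
  t14: -0.9657
  t15: +6.9311
  t16: +0.2518
  t17: +6.4778
  t18: +0.5145
  t19: +0.4213
  t20: +21.7884
  t21: +2.3563
  t22: +8.8108
  t23: +2.8258
  t24: +0.6275
  t25: +0.3003
  t26: +0.4658
  t27: +1.7143
  t28: -0.2902
  t29: +4.5197
  t30: +7.8040
  t31: +7.6361
  t32: +7.9125
  t33: +5.1070
  t34: +0.2537
  t35: +1.5399
  t36: -0.4857
  t37: -0.1925
  t38: +0.1442
  t39: +1.1996
  t40: -0.6988
  t41: +0.7812
  t42: +0.0842
Σ = +98.8755 → |volume| = 98.88

Directed edges: 126 total, each appears once with its reverse present → watertight.


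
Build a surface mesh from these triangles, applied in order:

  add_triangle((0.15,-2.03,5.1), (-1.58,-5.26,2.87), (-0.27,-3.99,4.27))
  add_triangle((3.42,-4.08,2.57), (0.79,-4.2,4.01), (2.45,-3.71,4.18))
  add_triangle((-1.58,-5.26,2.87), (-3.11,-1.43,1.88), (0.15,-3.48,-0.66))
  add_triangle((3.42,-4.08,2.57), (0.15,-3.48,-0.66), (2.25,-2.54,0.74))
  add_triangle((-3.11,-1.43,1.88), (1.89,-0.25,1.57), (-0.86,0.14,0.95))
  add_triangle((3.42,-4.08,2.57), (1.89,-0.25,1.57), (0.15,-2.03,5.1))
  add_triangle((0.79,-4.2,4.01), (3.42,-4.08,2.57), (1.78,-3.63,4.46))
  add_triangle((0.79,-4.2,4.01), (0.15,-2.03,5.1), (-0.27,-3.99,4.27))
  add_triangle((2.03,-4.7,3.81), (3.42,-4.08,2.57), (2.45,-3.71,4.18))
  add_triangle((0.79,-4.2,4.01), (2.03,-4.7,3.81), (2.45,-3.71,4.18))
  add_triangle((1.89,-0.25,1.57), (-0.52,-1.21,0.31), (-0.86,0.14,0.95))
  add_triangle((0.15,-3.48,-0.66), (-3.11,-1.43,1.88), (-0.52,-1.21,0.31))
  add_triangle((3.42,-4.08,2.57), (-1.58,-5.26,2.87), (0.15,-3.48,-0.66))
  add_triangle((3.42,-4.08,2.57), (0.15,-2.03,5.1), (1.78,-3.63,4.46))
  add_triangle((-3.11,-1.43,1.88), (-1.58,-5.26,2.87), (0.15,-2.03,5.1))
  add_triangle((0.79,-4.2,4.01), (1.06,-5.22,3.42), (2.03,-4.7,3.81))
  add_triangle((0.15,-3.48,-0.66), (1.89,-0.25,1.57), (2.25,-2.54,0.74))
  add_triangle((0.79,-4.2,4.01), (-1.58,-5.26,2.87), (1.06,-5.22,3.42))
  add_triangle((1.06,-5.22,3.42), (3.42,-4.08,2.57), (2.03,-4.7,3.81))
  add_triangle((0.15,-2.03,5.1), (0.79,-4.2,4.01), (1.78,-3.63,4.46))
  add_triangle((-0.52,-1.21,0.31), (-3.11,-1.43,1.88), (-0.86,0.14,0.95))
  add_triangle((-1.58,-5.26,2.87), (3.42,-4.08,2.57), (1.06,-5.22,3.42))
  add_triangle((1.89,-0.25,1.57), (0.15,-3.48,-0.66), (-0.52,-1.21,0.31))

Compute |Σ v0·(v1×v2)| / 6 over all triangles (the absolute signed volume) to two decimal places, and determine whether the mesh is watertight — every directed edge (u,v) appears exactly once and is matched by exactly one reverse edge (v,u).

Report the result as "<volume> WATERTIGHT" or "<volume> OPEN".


49.95 OPEN

Per-triangle v0·(v1×v2)/6:
  t1: +1.8558
  t2: -2.8100
  t3: +4.8604
  t4: +1.8525
  t5: +1.0023
  t6: +5.8570
  t7: +2.8641
  t8: +2.1839
  t9: +2.0122
  t10: +1.3425
  t11: -0.6766
  t12: -0.2785
  t13: +10.7812
  t14: +0.9881
  t15: +10.1141
  t16: +1.2174
  t17: -0.6764
  t18: +2.9304
  t19: +1.7439
  t20: +2.5898
  t21: -0.2153
  t22: +1.5367
  t23: -1.1247
Σ = +49.9507 → |volume| = 49.95

Directed edges: 69 total; 9 unmatched, e.g. (-1.58,-5.26,2.87)→(-0.27,-3.99,4.27) → open.
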